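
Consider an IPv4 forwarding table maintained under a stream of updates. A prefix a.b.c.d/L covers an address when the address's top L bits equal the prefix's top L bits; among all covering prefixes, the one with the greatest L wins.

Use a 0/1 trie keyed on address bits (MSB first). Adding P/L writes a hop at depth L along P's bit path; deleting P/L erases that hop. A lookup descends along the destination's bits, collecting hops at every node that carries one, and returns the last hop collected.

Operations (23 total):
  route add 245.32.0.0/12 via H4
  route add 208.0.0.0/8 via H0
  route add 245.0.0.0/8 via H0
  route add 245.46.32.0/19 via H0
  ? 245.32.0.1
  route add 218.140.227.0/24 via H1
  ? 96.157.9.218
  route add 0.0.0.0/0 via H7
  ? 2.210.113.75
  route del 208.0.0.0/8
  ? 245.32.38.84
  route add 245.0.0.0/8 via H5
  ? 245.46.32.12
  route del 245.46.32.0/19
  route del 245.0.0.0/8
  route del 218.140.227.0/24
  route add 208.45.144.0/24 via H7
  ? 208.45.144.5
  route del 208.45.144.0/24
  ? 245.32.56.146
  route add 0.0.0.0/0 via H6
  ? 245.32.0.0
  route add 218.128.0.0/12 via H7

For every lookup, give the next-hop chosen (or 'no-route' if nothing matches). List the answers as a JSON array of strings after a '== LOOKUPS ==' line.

Apply in order:
  add 245.32.0.0/12 -> H4 at depth 12
  add 208.0.0.0/8 -> H0 at depth 8
  add 245.0.0.0/8 -> H0 at depth 8
  add 245.46.32.0/19 -> H0 at depth 19
  lookup 245.32.0.1: bits 111101010010 walk d0:-→d1:-→d2:-→d3:-→d4:-→d5:-→d6:-→d7:-→d8:H0→d9:-→d10:-→d11:-→d12:H4 -> H4
  add 218.140.227.0/24 -> H1 at depth 24
  lookup 96.157.9.218: bits ε walk d0:- -> no-route
  add 0.0.0.0/0 -> H7 at depth 0
  lookup 2.210.113.75: bits ε walk d0:H7 -> H7
  - 208.0.0.0/8 clear@8
  lookup 245.32.38.84: bits 111101010010 walk d0:H7→d1:-→d2:-→d3:-→d4:-→d5:-→d6:-→d7:-→d8:H0→d9:-→d10:-→d11:-→d12:H4 -> H4
  add 245.0.0.0/8 -> H5 at depth 8
  lookup 245.46.32.12: bits 1111010100101110001 walk d0:H7→d1:-→d2:-→d3:-→d4:-→d5:-→d6:-→d7:-→d8:H5→d9:-→d10:-→d11:-→d12:H4→d13:-→d14:-→d15:-→d16:-→d17:-→d18:-→d19:H0 -> H0
  - 245.46.32.0/19 clear@19
  - 245.0.0.0/8 clear@8
  - 218.140.227.0/24 clear@24
  add 208.45.144.0/24 -> H7 at depth 24
  lookup 208.45.144.5: bits 110100000010110110010000 walk d0:H7→d1:-→d2:-→d3:-→d4:-→d5:-→d6:-→d7:-→d8:-→d9:-→d10:-→d11:-→d12:-→d13:-→d14:-→d15:-→d16:-→d17:-→d18:-→d19:-→d20:-→d21:-→d22:-→d23:-→d24:H7 -> H7
  - 208.45.144.0/24 clear@24
  lookup 245.32.56.146: bits 111101010010 walk d0:H7→d1:-→d2:-→d3:-→d4:-→d5:-→d6:-→d7:-→d8:-→d9:-→d10:-→d11:-→d12:H4 -> H4
  add 0.0.0.0/0 -> H6 at depth 0
  lookup 245.32.0.0: bits 111101010010 walk d0:H6→d1:-→d2:-→d3:-→d4:-→d5:-→d6:-→d7:-→d8:-→d9:-→d10:-→d11:-→d12:H4 -> H4
  add 218.128.0.0/12 -> H7 at depth 12

== LOOKUPS ==
["H4","no-route","H7","H4","H0","H7","H4","H4"]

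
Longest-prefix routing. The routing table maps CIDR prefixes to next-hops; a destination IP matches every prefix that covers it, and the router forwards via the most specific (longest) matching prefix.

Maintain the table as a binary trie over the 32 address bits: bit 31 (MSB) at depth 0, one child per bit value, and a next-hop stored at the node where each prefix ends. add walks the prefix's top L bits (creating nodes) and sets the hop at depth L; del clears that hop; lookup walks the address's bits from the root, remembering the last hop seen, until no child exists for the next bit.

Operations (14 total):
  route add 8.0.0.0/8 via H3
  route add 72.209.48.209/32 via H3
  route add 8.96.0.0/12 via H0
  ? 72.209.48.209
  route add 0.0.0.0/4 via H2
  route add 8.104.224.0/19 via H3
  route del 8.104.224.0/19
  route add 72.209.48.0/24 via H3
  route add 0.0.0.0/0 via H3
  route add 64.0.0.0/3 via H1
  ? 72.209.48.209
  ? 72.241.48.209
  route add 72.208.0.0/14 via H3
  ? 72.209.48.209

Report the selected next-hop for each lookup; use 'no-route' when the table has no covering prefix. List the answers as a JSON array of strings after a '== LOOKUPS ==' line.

Apply in order:
  add 8.0.0.0/8 -> H3 at depth 8
  add 72.209.48.209/32 -> H3 at depth 32
  add 8.96.0.0/12 -> H0 at depth 12
  Q 72.209.48.209: descend 01001000110100010011000011010001 ; hops seen [H3] ; pick H3
  add 0.0.0.0/4 -> H2 at depth 4
  add 8.104.224.0/19 -> H3 at depth 19
  - 8.104.224.0/19 clear@19
  add 72.209.48.0/24 -> H3 at depth 24
  add 0.0.0.0/0 -> H3 at depth 0
  add 64.0.0.0/3 -> H1 at depth 3
  Q 72.209.48.209: descend 01001000110100010011000011010001 ; hops seen [H3,H1,H3,H3] ; pick H3
  Q 72.241.48.209: descend 0100100011 ; hops seen [H3,H1] ; pick H1
  add 72.208.0.0/14 -> H3 at depth 14
  Q 72.209.48.209: descend 01001000110100010011000011010001 ; hops seen [H3,H1,H3,H3,H3] ; pick H3

== LOOKUPS ==
["H3","H3","H1","H3"]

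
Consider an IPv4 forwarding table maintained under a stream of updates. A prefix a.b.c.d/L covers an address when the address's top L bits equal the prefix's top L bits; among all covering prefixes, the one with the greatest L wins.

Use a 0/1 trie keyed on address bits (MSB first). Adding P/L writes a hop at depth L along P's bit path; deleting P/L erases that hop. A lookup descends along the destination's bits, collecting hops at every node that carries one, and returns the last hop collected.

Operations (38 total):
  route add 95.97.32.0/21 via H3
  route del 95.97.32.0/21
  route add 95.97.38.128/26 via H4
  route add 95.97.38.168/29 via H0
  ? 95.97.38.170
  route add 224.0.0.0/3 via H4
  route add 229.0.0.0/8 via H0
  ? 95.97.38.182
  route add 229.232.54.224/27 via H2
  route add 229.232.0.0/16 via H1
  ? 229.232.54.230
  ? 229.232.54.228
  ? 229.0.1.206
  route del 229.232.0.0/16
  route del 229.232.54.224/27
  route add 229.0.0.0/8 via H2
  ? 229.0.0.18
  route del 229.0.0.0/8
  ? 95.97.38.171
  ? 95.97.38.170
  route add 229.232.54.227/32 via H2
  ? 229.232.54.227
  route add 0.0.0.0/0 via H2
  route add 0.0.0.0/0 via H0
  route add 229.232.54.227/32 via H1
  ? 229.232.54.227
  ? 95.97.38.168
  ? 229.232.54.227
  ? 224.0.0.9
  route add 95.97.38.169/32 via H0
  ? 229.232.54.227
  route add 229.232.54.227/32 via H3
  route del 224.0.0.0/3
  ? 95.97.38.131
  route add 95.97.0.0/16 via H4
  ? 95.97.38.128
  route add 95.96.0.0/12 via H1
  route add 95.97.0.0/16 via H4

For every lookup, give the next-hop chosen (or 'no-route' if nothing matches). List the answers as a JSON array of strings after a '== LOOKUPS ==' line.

Apply in order:
  add 95.97.32.0/21 -> H3 at depth 21
  - 95.97.32.0/21 clear@21
  add 95.97.38.128/26 -> H4 at depth 26
  add 95.97.38.168/29 -> H0 at depth 29
  ? 95.97.38.170  path d0:-→d1:-→d2:-→d3:-→d4:-→d5:-→d6:-→d7:-→d8:-→d9:-→d10:-→d11:-→d12:-→d13:-→d14:-→d15:-→d16:-→d17:-→d18:-→d19:-→d20:-→d21:-→d22:-→d23:-→d24:-→d25:-→d26:H4→d27:-→d28:-→d29:H0  best=H0
  add 224.0.0.0/3 -> H4 at depth 3
  add 229.0.0.0/8 -> H0 at depth 8
  ? 95.97.38.182  path d0:-→d1:-→d2:-→d3:-→d4:-→d5:-→d6:-→d7:-→d8:-→d9:-→d10:-→d11:-→d12:-→d13:-→d14:-→d15:-→d16:-→d17:-→d18:-→d19:-→d20:-→d21:-→d22:-→d23:-→d24:-→d25:-→d26:H4→d27:-  best=H4
  add 229.232.54.224/27 -> H2 at depth 27
  add 229.232.0.0/16 -> H1 at depth 16
  ? 229.232.54.230  path d0:-→d1:-→d2:-→d3:H4→d4:-→d5:-→d6:-→d7:-→d8:H0→d9:-→d10:-→d11:-→d12:-→d13:-→d14:-→d15:-→d16:H1→d17:-→d18:-→d19:-→d20:-→d21:-→d22:-→d23:-→d24:-→d25:-→d26:-→d27:H2  best=H2
  ? 229.232.54.228  path d0:-→d1:-→d2:-→d3:H4→d4:-→d5:-→d6:-→d7:-→d8:H0→d9:-→d10:-→d11:-→d12:-→d13:-→d14:-→d15:-→d16:H1→d17:-→d18:-→d19:-→d20:-→d21:-→d22:-→d23:-→d24:-→d25:-→d26:-→d27:H2  best=H2
  ? 229.0.1.206  path d0:-→d1:-→d2:-→d3:H4→d4:-→d5:-→d6:-→d7:-→d8:H0  best=H0
  - 229.232.0.0/16 clear@16
  - 229.232.54.224/27 clear@27
  add 229.0.0.0/8 -> H2 at depth 8
  ? 229.0.0.18  path d0:-→d1:-→d2:-→d3:H4→d4:-→d5:-→d6:-→d7:-→d8:H2  best=H2
  - 229.0.0.0/8 clear@8
  ? 95.97.38.171  path d0:-→d1:-→d2:-→d3:-→d4:-→d5:-→d6:-→d7:-→d8:-→d9:-→d10:-→d11:-→d12:-→d13:-→d14:-→d15:-→d16:-→d17:-→d18:-→d19:-→d20:-→d21:-→d22:-→d23:-→d24:-→d25:-→d26:H4→d27:-→d28:-→d29:H0  best=H0
  ? 95.97.38.170  path d0:-→d1:-→d2:-→d3:-→d4:-→d5:-→d6:-→d7:-→d8:-→d9:-→d10:-→d11:-→d12:-→d13:-→d14:-→d15:-→d16:-→d17:-→d18:-→d19:-→d20:-→d21:-→d22:-→d23:-→d24:-→d25:-→d26:H4→d27:-→d28:-→d29:H0  best=H0
  add 229.232.54.227/32 -> H2 at depth 32
  ? 229.232.54.227  path d0:-→d1:-→d2:-→d3:H4→d4:-→d5:-→d6:-→d7:-→d8:-→d9:-→d10:-→d11:-→d12:-→d13:-→d14:-→d15:-→d16:-→d17:-→d18:-→d19:-→d20:-→d21:-→d22:-→d23:-→d24:-→d25:-→d26:-→d27:-→d28:-→d29:-→d30:-→d31:-→d32:H2  best=H2
  add 0.0.0.0/0 -> H2 at depth 0
  add 0.0.0.0/0 -> H0 at depth 0
  add 229.232.54.227/32 -> H1 at depth 32
  ? 229.232.54.227  path d0:H0→d1:-→d2:-→d3:H4→d4:-→d5:-→d6:-→d7:-→d8:-→d9:-→d10:-→d11:-→d12:-→d13:-→d14:-→d15:-→d16:-→d17:-→d18:-→d19:-→d20:-→d21:-→d22:-→d23:-→d24:-→d25:-→d26:-→d27:-→d28:-→d29:-→d30:-→d31:-→d32:H1  best=H1
  ? 95.97.38.168  path d0:H0→d1:-→d2:-→d3:-→d4:-→d5:-→d6:-→d7:-→d8:-→d9:-→d10:-→d11:-→d12:-→d13:-→d14:-→d15:-→d16:-→d17:-→d18:-→d19:-→d20:-→d21:-→d22:-→d23:-→d24:-→d25:-→d26:H4→d27:-→d28:-→d29:H0  best=H0
  ? 229.232.54.227  path d0:H0→d1:-→d2:-→d3:H4→d4:-→d5:-→d6:-→d7:-→d8:-→d9:-→d10:-→d11:-→d12:-→d13:-→d14:-→d15:-→d16:-→d17:-→d18:-→d19:-→d20:-→d21:-→d22:-→d23:-→d24:-→d25:-→d26:-→d27:-→d28:-→d29:-→d30:-→d31:-→d32:H1  best=H1
  ? 224.0.0.9  path d0:H0→d1:-→d2:-→d3:H4→d4:-→d5:-  best=H4
  add 95.97.38.169/32 -> H0 at depth 32
  ? 229.232.54.227  path d0:H0→d1:-→d2:-→d3:H4→d4:-→d5:-→d6:-→d7:-→d8:-→d9:-→d10:-→d11:-→d12:-→d13:-→d14:-→d15:-→d16:-→d17:-→d18:-→d19:-→d20:-→d21:-→d22:-→d23:-→d24:-→d25:-→d26:-→d27:-→d28:-→d29:-→d30:-→d31:-→d32:H1  best=H1
  add 229.232.54.227/32 -> H3 at depth 32
  - 224.0.0.0/3 clear@3
  ? 95.97.38.131  path d0:H0→d1:-→d2:-→d3:-→d4:-→d5:-→d6:-→d7:-→d8:-→d9:-→d10:-→d11:-→d12:-→d13:-→d14:-→d15:-→d16:-→d17:-→d18:-→d19:-→d20:-→d21:-→d22:-→d23:-→d24:-→d25:-→d26:H4  best=H4
  add 95.97.0.0/16 -> H4 at depth 16
  ? 95.97.38.128  path d0:H0→d1:-→d2:-→d3:-→d4:-→d5:-→d6:-→d7:-→d8:-→d9:-→d10:-→d11:-→d12:-→d13:-→d14:-→d15:-→d16:H4→d17:-→d18:-→d19:-→d20:-→d21:-→d22:-→d23:-→d24:-→d25:-→d26:H4  best=H4
  add 95.96.0.0/12 -> H1 at depth 12
  add 95.97.0.0/16 -> H4 at depth 16

== LOOKUPS ==
["H0","H4","H2","H2","H0","H2","H0","H0","H2","H1","H0","H1","H4","H1","H4","H4"]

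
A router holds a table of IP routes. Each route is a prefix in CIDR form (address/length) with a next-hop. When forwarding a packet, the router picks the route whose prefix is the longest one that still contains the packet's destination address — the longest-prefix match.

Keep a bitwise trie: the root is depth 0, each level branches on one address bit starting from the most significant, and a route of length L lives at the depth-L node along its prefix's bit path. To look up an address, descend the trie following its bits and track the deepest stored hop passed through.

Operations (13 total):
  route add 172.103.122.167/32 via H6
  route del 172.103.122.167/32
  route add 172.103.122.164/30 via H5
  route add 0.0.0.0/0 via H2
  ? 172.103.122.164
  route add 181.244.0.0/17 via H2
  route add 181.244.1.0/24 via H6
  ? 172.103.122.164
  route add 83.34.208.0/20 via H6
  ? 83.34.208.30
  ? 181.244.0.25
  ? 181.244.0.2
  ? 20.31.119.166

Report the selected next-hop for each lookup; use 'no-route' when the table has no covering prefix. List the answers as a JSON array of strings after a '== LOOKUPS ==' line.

Apply in order:
  add 172.103.122.167/32 -> H6 at depth 32
  del 172.103.122.167/32 (clear depth 32)
  add 172.103.122.164/30 -> H5 at depth 30
  add 0.0.0.0/0 -> H2 at depth 0
  lookup 172.103.122.164: bits 101011000110011101111010101001 walk d0:H2→d1:-→d2:-→d3:-→d4:-→d5:-→d6:-→d7:-→d8:-→d9:-→d10:-→d11:-→d12:-→d13:-→d14:-→d15:-→d16:-→d17:-→d18:-→d19:-→d20:-→d21:-→d22:-→d23:-→d24:-→d25:-→d26:-→d27:-→d28:-→d29:-→d30:H5 -> H5
  add 181.244.0.0/17 -> H2 at depth 17
  add 181.244.1.0/24 -> H6 at depth 24
  lookup 172.103.122.164: bits 101011000110011101111010101001 walk d0:H2→d1:-→d2:-→d3:-→d4:-→d5:-→d6:-→d7:-→d8:-→d9:-→d10:-→d11:-→d12:-→d13:-→d14:-→d15:-→d16:-→d17:-→d18:-→d19:-→d20:-→d21:-→d22:-→d23:-→d24:-→d25:-→d26:-→d27:-→d28:-→d29:-→d30:H5 -> H5
  add 83.34.208.0/20 -> H6 at depth 20
  lookup 83.34.208.30: bits 01010011001000101101 walk d0:H2→d1:-→d2:-→d3:-→d4:-→d5:-→d6:-→d7:-→d8:-→d9:-→d10:-→d11:-→d12:-→d13:-→d14:-→d15:-→d16:-→d17:-→d18:-→d19:-→d20:H6 -> H6
  lookup 181.244.0.25: bits 10110101111101000000000 walk d0:H2→d1:-→d2:-→d3:-→d4:-→d5:-→d6:-→d7:-→d8:-→d9:-→d10:-→d11:-→d12:-→d13:-→d14:-→d15:-→d16:-→d17:H2→d18:-→d19:-→d20:-→d21:-→d22:-→d23:- -> H2
  lookup 181.244.0.2: bits 10110101111101000000000 walk d0:H2→d1:-→d2:-→d3:-→d4:-→d5:-→d6:-→d7:-→d8:-→d9:-→d10:-→d11:-→d12:-→d13:-→d14:-→d15:-→d16:-→d17:H2→d18:-→d19:-→d20:-→d21:-→d22:-→d23:- -> H2
  lookup 20.31.119.166: bits 0 walk d0:H2→d1:- -> H2

== LOOKUPS ==
["H5","H5","H6","H2","H2","H2"]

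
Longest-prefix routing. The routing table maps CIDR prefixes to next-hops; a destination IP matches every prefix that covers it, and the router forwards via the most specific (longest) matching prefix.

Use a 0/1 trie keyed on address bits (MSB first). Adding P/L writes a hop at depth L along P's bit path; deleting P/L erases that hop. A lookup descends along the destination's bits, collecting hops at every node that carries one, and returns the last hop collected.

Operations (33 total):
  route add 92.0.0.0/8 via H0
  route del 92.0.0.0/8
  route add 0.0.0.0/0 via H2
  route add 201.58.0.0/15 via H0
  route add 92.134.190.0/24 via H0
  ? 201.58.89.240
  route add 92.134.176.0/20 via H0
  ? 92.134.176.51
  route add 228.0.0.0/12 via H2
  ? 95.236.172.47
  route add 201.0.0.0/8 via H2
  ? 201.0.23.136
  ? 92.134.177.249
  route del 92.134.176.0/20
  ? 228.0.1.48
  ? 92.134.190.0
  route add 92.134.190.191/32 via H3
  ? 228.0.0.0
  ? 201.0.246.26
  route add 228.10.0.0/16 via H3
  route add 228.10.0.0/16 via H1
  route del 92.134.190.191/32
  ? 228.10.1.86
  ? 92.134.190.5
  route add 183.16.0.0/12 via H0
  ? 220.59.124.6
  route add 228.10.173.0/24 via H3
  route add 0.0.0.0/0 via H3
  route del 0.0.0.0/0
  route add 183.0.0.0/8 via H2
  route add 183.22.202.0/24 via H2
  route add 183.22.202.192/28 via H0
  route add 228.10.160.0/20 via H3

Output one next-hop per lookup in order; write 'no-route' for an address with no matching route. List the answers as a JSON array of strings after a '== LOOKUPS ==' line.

Trace:
  + 92.0.0.0/8 (H0) depth=8
  del 92.0.0.0/8 (clear depth 8)
  + 0.0.0.0/0 (H2) depth=0
  + 201.58.0.0/15 (H0) depth=15
  + 92.134.190.0/24 (H0) depth=24
  ? 201.58.89.240  path d0:H2→d1:-→d2:-→d3:-→d4:-→d5:-→d6:-→d7:-→d8:-→d9:-→d10:-→d11:-→d12:-→d13:-→d14:-→d15:H0  best=H0
  + 92.134.176.0/20 (H0) depth=20
  ? 92.134.176.51  path d0:H2→d1:-→d2:-→d3:-→d4:-→d5:-→d6:-→d7:-→d8:-→d9:-→d10:-→d11:-→d12:-→d13:-→d14:-→d15:-→d16:-→d17:-→d18:-→d19:-→d20:H0  best=H0
  + 228.0.0.0/12 (H2) depth=12
  ? 95.236.172.47  path d0:H2→d1:-→d2:-→d3:-→d4:-→d5:-→d6:-  best=H2
  + 201.0.0.0/8 (H2) depth=8
  ? 201.0.23.136  path d0:H2→d1:-→d2:-→d3:-→d4:-→d5:-→d6:-→d7:-→d8:H2→d9:-→d10:-  best=H2
  ? 92.134.177.249  path d0:H2→d1:-→d2:-→d3:-→d4:-→d5:-→d6:-→d7:-→d8:-→d9:-→d10:-→d11:-→d12:-→d13:-→d14:-→d15:-→d16:-→d17:-→d18:-→d19:-→d20:H0  best=H0
  del 92.134.176.0/20 (clear depth 20)
  ? 228.0.1.48  path d0:H2→d1:-→d2:-→d3:-→d4:-→d5:-→d6:-→d7:-→d8:-→d9:-→d10:-→d11:-→d12:H2  best=H2
  ? 92.134.190.0  path d0:H2→d1:-→d2:-→d3:-→d4:-→d5:-→d6:-→d7:-→d8:-→d9:-→d10:-→d11:-→d12:-→d13:-→d14:-→d15:-→d16:-→d17:-→d18:-→d19:-→d20:-→d21:-→d22:-→d23:-→d24:H0  best=H0
  + 92.134.190.191/32 (H3) depth=32
  ? 228.0.0.0  path d0:H2→d1:-→d2:-→d3:-→d4:-→d5:-→d6:-→d7:-→d8:-→d9:-→d10:-→d11:-→d12:H2  best=H2
  ? 201.0.246.26  path d0:H2→d1:-→d2:-→d3:-→d4:-→d5:-→d6:-→d7:-→d8:H2→d9:-→d10:-  best=H2
  + 228.10.0.0/16 (H3) depth=16
  + 228.10.0.0/16 (H1) depth=16
  del 92.134.190.191/32 (clear depth 32)
  ? 228.10.1.86  path d0:H2→d1:-→d2:-→d3:-→d4:-→d5:-→d6:-→d7:-→d8:-→d9:-→d10:-→d11:-→d12:H2→d13:-→d14:-→d15:-→d16:H1  best=H1
  ? 92.134.190.5  path d0:H2→d1:-→d2:-→d3:-→d4:-→d5:-→d6:-→d7:-→d8:-→d9:-→d10:-→d11:-→d12:-→d13:-→d14:-→d15:-→d16:-→d17:-→d18:-→d19:-→d20:-→d21:-→d22:-→d23:-→d24:H0  best=H0
  + 183.16.0.0/12 (H0) depth=12
  ? 220.59.124.6  path d0:H2→d1:-→d2:-→d3:-  best=H2
  + 228.10.173.0/24 (H3) depth=24
  + 0.0.0.0/0 (H3) depth=0
  del 0.0.0.0/0 (clear depth 0)
  + 183.0.0.0/8 (H2) depth=8
  + 183.22.202.0/24 (H2) depth=24
  + 183.22.202.192/28 (H0) depth=28
  + 228.10.160.0/20 (H3) depth=20

== LOOKUPS ==
["H0","H0","H2","H2","H0","H2","H0","H2","H2","H1","H0","H2"]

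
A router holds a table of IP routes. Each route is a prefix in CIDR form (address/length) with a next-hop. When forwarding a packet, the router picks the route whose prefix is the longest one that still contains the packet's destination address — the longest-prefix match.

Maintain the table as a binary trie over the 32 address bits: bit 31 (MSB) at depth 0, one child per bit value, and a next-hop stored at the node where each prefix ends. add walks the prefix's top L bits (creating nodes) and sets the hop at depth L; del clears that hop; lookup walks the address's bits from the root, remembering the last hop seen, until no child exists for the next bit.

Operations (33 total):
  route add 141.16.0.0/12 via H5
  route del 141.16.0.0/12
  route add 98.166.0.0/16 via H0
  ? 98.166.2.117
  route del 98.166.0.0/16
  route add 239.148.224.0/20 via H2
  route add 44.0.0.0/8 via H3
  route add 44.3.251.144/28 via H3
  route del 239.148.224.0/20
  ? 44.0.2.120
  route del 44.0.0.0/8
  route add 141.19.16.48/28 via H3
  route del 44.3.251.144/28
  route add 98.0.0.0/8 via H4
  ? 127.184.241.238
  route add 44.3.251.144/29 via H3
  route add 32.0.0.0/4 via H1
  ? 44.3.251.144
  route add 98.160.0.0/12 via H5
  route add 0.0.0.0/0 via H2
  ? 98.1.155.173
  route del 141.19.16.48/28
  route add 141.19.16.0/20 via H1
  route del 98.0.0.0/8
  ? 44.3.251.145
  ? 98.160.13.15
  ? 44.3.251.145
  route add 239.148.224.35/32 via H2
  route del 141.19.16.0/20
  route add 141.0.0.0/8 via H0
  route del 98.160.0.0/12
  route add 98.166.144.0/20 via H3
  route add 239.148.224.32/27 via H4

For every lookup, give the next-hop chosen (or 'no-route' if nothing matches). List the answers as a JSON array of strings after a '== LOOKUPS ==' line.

Apply in order:
  add 141.16.0.0/12 -> H5 at depth 12
  del 141.16.0.0/12 (clear depth 12)
  add 98.166.0.0/16 -> H0 at depth 16
  Q 98.166.2.117: descend 0110001010100110 ; hops seen [H0] ; pick H0
  del 98.166.0.0/16 (clear depth 16)
  add 239.148.224.0/20 -> H2 at depth 20
  add 44.0.0.0/8 -> H3 at depth 8
  add 44.3.251.144/28 -> H3 at depth 28
  del 239.148.224.0/20 (clear depth 20)
  Q 44.0.2.120: descend 00101100000000 ; hops seen [H3] ; pick H3
  del 44.0.0.0/8 (clear depth 8)
  add 141.19.16.48/28 -> H3 at depth 28
  del 44.3.251.144/28 (clear depth 28)
  add 98.0.0.0/8 -> H4 at depth 8
  Q 127.184.241.238: descend 011 ; hops seen [∅] ; pick no-route
  add 44.3.251.144/29 -> H3 at depth 29
  add 32.0.0.0/4 -> H1 at depth 4
  Q 44.3.251.144: descend 00101100000000111111101110010 ; hops seen [H1,H3] ; pick H3
  add 98.160.0.0/12 -> H5 at depth 12
  add 0.0.0.0/0 -> H2 at depth 0
  Q 98.1.155.173: descend 01100010 ; hops seen [H2,H4] ; pick H4
  del 141.19.16.48/28 (clear depth 28)
  add 141.19.16.0/20 -> H1 at depth 20
  del 98.0.0.0/8 (clear depth 8)
  Q 44.3.251.145: descend 00101100000000111111101110010 ; hops seen [H2,H1,H3] ; pick H3
  Q 98.160.13.15: descend 0110001010100 ; hops seen [H2,H5] ; pick H5
  Q 44.3.251.145: descend 00101100000000111111101110010 ; hops seen [H2,H1,H3] ; pick H3
  add 239.148.224.35/32 -> H2 at depth 32
  del 141.19.16.0/20 (clear depth 20)
  add 141.0.0.0/8 -> H0 at depth 8
  del 98.160.0.0/12 (clear depth 12)
  add 98.166.144.0/20 -> H3 at depth 20
  add 239.148.224.32/27 -> H4 at depth 27

== LOOKUPS ==
["H0","H3","no-route","H3","H4","H3","H5","H3"]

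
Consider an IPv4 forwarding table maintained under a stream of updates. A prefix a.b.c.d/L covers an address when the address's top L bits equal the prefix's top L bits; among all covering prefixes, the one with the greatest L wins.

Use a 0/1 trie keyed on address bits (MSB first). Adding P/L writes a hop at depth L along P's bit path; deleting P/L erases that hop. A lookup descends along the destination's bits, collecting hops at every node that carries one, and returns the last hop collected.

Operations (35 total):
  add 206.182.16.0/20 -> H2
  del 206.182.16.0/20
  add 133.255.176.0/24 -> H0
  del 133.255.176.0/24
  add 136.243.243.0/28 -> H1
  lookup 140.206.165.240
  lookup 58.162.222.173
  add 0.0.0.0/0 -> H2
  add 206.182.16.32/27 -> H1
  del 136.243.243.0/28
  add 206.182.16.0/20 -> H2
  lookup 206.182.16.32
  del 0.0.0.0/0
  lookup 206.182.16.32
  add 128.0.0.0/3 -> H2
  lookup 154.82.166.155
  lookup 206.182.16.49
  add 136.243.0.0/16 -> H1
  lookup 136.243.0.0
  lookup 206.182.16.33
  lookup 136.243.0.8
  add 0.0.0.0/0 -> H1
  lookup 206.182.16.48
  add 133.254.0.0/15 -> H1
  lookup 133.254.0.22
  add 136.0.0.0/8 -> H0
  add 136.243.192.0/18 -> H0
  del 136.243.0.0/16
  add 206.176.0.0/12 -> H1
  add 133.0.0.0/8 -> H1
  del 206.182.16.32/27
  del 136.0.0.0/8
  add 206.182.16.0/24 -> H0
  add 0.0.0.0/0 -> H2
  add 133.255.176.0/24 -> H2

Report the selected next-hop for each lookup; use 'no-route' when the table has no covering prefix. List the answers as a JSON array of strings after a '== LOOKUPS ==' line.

Apply in order:
  add 206.182.16.0/20 -> H2 at depth 20
  del 206.182.16.0/20 (clear depth 20)
  add 133.255.176.0/24 -> H0 at depth 24
  del 133.255.176.0/24 (clear depth 24)
  add 136.243.243.0/28 -> H1 at depth 28
  ? 140.206.165.240  path d0:-→d1:-→d2:-→d3:-→d4:-→d5:-  best=no-route
  ? 58.162.222.173  path d0:-  best=no-route
  add 0.0.0.0/0 -> H2 at depth 0
  add 206.182.16.32/27 -> H1 at depth 27
  del 136.243.243.0/28 (clear depth 28)
  add 206.182.16.0/20 -> H2 at depth 20
  ? 206.182.16.32  path d0:H2→d1:-→d2:-→d3:-→d4:-→d5:-→d6:-→d7:-→d8:-→d9:-→d10:-→d11:-→d12:-→d13:-→d14:-→d15:-→d16:-→d17:-→d18:-→d19:-→d20:H2→d21:-→d22:-→d23:-→d24:-→d25:-→d26:-→d27:H1  best=H1
  del 0.0.0.0/0 (clear depth 0)
  ? 206.182.16.32  path d0:-→d1:-→d2:-→d3:-→d4:-→d5:-→d6:-→d7:-→d8:-→d9:-→d10:-→d11:-→d12:-→d13:-→d14:-→d15:-→d16:-→d17:-→d18:-→d19:-→d20:H2→d21:-→d22:-→d23:-→d24:-→d25:-→d26:-→d27:H1  best=H1
  add 128.0.0.0/3 -> H2 at depth 3
  ? 154.82.166.155  path d0:-→d1:-→d2:-→d3:H2  best=H2
  ? 206.182.16.49  path d0:-→d1:-→d2:-→d3:-→d4:-→d5:-→d6:-→d7:-→d8:-→d9:-→d10:-→d11:-→d12:-→d13:-→d14:-→d15:-→d16:-→d17:-→d18:-→d19:-→d20:H2→d21:-→d22:-→d23:-→d24:-→d25:-→d26:-→d27:H1  best=H1
  add 136.243.0.0/16 -> H1 at depth 16
  ? 136.243.0.0  path d0:-→d1:-→d2:-→d3:H2→d4:-→d5:-→d6:-→d7:-→d8:-→d9:-→d10:-→d11:-→d12:-→d13:-→d14:-→d15:-→d16:H1  best=H1
  ? 206.182.16.33  path d0:-→d1:-→d2:-→d3:-→d4:-→d5:-→d6:-→d7:-→d8:-→d9:-→d10:-→d11:-→d12:-→d13:-→d14:-→d15:-→d16:-→d17:-→d18:-→d19:-→d20:H2→d21:-→d22:-→d23:-→d24:-→d25:-→d26:-→d27:H1  best=H1
  ? 136.243.0.8  path d0:-→d1:-→d2:-→d3:H2→d4:-→d5:-→d6:-→d7:-→d8:-→d9:-→d10:-→d11:-→d12:-→d13:-→d14:-→d15:-→d16:H1  best=H1
  add 0.0.0.0/0 -> H1 at depth 0
  ? 206.182.16.48  path d0:H1→d1:-→d2:-→d3:-→d4:-→d5:-→d6:-→d7:-→d8:-→d9:-→d10:-→d11:-→d12:-→d13:-→d14:-→d15:-→d16:-→d17:-→d18:-→d19:-→d20:H2→d21:-→d22:-→d23:-→d24:-→d25:-→d26:-→d27:H1  best=H1
  add 133.254.0.0/15 -> H1 at depth 15
  ? 133.254.0.22  path d0:H1→d1:-→d2:-→d3:H2→d4:-→d5:-→d6:-→d7:-→d8:-→d9:-→d10:-→d11:-→d12:-→d13:-→d14:-→d15:H1  best=H1
  add 136.0.0.0/8 -> H0 at depth 8
  add 136.243.192.0/18 -> H0 at depth 18
  del 136.243.0.0/16 (clear depth 16)
  add 206.176.0.0/12 -> H1 at depth 12
  add 133.0.0.0/8 -> H1 at depth 8
  del 206.182.16.32/27 (clear depth 27)
  del 136.0.0.0/8 (clear depth 8)
  add 206.182.16.0/24 -> H0 at depth 24
  add 0.0.0.0/0 -> H2 at depth 0
  add 133.255.176.0/24 -> H2 at depth 24

== LOOKUPS ==
["no-route","no-route","H1","H1","H2","H1","H1","H1","H1","H1","H1"]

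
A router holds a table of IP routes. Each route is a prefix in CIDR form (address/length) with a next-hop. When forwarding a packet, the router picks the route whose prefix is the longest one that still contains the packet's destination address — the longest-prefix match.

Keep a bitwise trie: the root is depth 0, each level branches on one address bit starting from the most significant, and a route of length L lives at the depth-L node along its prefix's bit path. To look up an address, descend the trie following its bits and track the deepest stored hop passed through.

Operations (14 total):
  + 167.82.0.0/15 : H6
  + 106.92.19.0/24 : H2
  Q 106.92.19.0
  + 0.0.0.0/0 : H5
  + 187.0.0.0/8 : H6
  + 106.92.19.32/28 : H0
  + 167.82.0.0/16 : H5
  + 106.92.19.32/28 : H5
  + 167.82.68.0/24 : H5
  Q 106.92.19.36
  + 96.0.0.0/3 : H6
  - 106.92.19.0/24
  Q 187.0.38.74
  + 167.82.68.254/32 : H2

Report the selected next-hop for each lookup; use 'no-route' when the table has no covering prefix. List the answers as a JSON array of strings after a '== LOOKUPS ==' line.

Trace:
  add 167.82.0.0/15 -> H6 at depth 15
  add 106.92.19.0/24 -> H2 at depth 24
  ? 106.92.19.0  path d0:-→d1:-→d2:-→d3:-→d4:-→d5:-→d6:-→d7:-→d8:-→d9:-→d10:-→d11:-→d12:-→d13:-→d14:-→d15:-→d16:-→d17:-→d18:-→d19:-→d20:-→d21:-→d22:-→d23:-→d24:H2  best=H2
  add 0.0.0.0/0 -> H5 at depth 0
  add 187.0.0.0/8 -> H6 at depth 8
  add 106.92.19.32/28 -> H0 at depth 28
  add 167.82.0.0/16 -> H5 at depth 16
  add 106.92.19.32/28 -> H5 at depth 28
  add 167.82.68.0/24 -> H5 at depth 24
  ? 106.92.19.36  path d0:H5→d1:-→d2:-→d3:-→d4:-→d5:-→d6:-→d7:-→d8:-→d9:-→d10:-→d11:-→d12:-→d13:-→d14:-→d15:-→d16:-→d17:-→d18:-→d19:-→d20:-→d21:-→d22:-→d23:-→d24:H2→d25:-→d26:-→d27:-→d28:H5  best=H5
  add 96.0.0.0/3 -> H6 at depth 3
  del 106.92.19.0/24 (clear depth 24)
  ? 187.0.38.74  path d0:H5→d1:-→d2:-→d3:-→d4:-→d5:-→d6:-→d7:-→d8:H6  best=H6
  add 167.82.68.254/32 -> H2 at depth 32

== LOOKUPS ==
["H2","H5","H6"]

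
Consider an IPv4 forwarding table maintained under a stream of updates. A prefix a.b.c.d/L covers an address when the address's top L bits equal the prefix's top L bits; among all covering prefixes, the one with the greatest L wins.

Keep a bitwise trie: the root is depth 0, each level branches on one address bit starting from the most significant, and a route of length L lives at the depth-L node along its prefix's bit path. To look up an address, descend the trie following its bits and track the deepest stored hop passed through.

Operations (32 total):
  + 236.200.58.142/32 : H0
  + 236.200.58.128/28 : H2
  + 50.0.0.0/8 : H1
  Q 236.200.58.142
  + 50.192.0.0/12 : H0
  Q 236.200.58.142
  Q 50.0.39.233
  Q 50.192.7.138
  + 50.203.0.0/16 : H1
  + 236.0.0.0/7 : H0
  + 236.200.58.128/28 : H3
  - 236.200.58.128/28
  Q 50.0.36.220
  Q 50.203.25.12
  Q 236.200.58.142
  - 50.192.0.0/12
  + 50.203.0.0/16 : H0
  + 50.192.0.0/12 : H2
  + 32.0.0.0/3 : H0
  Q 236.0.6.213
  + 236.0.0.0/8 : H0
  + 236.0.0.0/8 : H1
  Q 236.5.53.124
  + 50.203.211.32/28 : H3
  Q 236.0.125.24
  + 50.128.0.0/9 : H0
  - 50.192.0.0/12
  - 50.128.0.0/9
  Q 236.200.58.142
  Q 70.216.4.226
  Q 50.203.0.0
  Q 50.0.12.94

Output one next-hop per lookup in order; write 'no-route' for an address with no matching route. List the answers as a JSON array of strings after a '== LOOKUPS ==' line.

Apply in order:
  + 236.200.58.142/32 (H0) depth=32
  + 236.200.58.128/28 (H2) depth=28
  + 50.0.0.0/8 (H1) depth=8
  lookup 236.200.58.142: bits 11101100110010000011101010001110 walk d0:-→d1:-→d2:-→d3:-→d4:-→d5:-→d6:-→d7:-→d8:-→d9:-→d10:-→d11:-→d12:-→d13:-→d14:-→d15:-→d16:-→d17:-→d18:-→d19:-→d20:-→d21:-→d22:-→d23:-→d24:-→d25:-→d26:-→d27:-→d28:H2→d29:-→d30:-→d31:-→d32:H0 -> H0
  + 50.192.0.0/12 (H0) depth=12
  lookup 236.200.58.142: bits 11101100110010000011101010001110 walk d0:-→d1:-→d2:-→d3:-→d4:-→d5:-→d6:-→d7:-→d8:-→d9:-→d10:-→d11:-→d12:-→d13:-→d14:-→d15:-→d16:-→d17:-→d18:-→d19:-→d20:-→d21:-→d22:-→d23:-→d24:-→d25:-→d26:-→d27:-→d28:H2→d29:-→d30:-→d31:-→d32:H0 -> H0
  lookup 50.0.39.233: bits 00110010 walk d0:-→d1:-→d2:-→d3:-→d4:-→d5:-→d6:-→d7:-→d8:H1 -> H1
  lookup 50.192.7.138: bits 001100101100 walk d0:-→d1:-→d2:-→d3:-→d4:-→d5:-→d6:-→d7:-→d8:H1→d9:-→d10:-→d11:-→d12:H0 -> H0
  + 50.203.0.0/16 (H1) depth=16
  + 236.0.0.0/7 (H0) depth=7
  + 236.200.58.128/28 (H3) depth=28
  del 236.200.58.128/28 (clear depth 28)
  lookup 50.0.36.220: bits 00110010 walk d0:-→d1:-→d2:-→d3:-→d4:-→d5:-→d6:-→d7:-→d8:H1 -> H1
  lookup 50.203.25.12: bits 0011001011001011 walk d0:-→d1:-→d2:-→d3:-→d4:-→d5:-→d6:-→d7:-→d8:H1→d9:-→d10:-→d11:-→d12:H0→d13:-→d14:-→d15:-→d16:H1 -> H1
  lookup 236.200.58.142: bits 11101100110010000011101010001110 walk d0:-→d1:-→d2:-→d3:-→d4:-→d5:-→d6:-→d7:H0→d8:-→d9:-→d10:-→d11:-→d12:-→d13:-→d14:-→d15:-→d16:-→d17:-→d18:-→d19:-→d20:-→d21:-→d22:-→d23:-→d24:-→d25:-→d26:-→d27:-→d28:-→d29:-→d30:-→d31:-→d32:H0 -> H0
  del 50.192.0.0/12 (clear depth 12)
  + 50.203.0.0/16 (H0) depth=16
  + 50.192.0.0/12 (H2) depth=12
  + 32.0.0.0/3 (H0) depth=3
  lookup 236.0.6.213: bits 11101100 walk d0:-→d1:-→d2:-→d3:-→d4:-→d5:-→d6:-→d7:H0→d8:- -> H0
  + 236.0.0.0/8 (H0) depth=8
  + 236.0.0.0/8 (H1) depth=8
  lookup 236.5.53.124: bits 11101100 walk d0:-→d1:-→d2:-→d3:-→d4:-→d5:-→d6:-→d7:H0→d8:H1 -> H1
  + 50.203.211.32/28 (H3) depth=28
  lookup 236.0.125.24: bits 11101100 walk d0:-→d1:-→d2:-→d3:-→d4:-→d5:-→d6:-→d7:H0→d8:H1 -> H1
  + 50.128.0.0/9 (H0) depth=9
  del 50.192.0.0/12 (clear depth 12)
  del 50.128.0.0/9 (clear depth 9)
  lookup 236.200.58.142: bits 11101100110010000011101010001110 walk d0:-→d1:-→d2:-→d3:-→d4:-→d5:-→d6:-→d7:H0→d8:H1→d9:-→d10:-→d11:-→d12:-→d13:-→d14:-→d15:-→d16:-→d17:-→d18:-→d19:-→d20:-→d21:-→d22:-→d23:-→d24:-→d25:-→d26:-→d27:-→d28:-→d29:-→d30:-→d31:-→d32:H0 -> H0
  lookup 70.216.4.226: bits 0 walk d0:-→d1:- -> no-route
  lookup 50.203.0.0: bits 0011001011001011 walk d0:-→d1:-→d2:-→d3:H0→d4:-→d5:-→d6:-→d7:-→d8:H1→d9:-→d10:-→d11:-→d12:-→d13:-→d14:-→d15:-→d16:H0 -> H0
  lookup 50.0.12.94: bits 00110010 walk d0:-→d1:-→d2:-→d3:H0→d4:-→d5:-→d6:-→d7:-→d8:H1 -> H1

== LOOKUPS ==
["H0","H0","H1","H0","H1","H1","H0","H0","H1","H1","H0","no-route","H0","H1"]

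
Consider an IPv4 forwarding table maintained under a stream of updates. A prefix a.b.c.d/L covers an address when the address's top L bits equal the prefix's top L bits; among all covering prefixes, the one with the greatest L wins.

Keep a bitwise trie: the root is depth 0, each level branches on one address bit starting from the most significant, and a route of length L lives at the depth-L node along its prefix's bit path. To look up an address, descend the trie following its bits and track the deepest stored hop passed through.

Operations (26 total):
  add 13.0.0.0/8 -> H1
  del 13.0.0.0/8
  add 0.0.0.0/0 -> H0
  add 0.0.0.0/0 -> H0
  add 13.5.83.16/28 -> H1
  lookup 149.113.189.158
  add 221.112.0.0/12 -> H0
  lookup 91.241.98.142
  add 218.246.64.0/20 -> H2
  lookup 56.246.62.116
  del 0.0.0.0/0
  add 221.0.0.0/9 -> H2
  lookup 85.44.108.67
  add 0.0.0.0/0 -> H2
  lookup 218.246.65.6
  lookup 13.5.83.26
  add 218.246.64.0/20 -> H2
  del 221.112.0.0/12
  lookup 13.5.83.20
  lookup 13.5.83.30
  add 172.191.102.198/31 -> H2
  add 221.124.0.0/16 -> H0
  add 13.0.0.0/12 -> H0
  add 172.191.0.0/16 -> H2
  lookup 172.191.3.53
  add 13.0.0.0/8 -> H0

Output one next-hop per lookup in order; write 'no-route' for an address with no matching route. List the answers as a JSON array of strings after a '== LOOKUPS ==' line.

Apply in order:
  add 13.0.0.0/8 -> H1 at depth 8
  del 13.0.0.0/8 (clear depth 8)
  add 0.0.0.0/0 -> H0 at depth 0
  add 0.0.0.0/0 -> H0 at depth 0
  add 13.5.83.16/28 -> H1 at depth 28
  lookup 149.113.189.158: bits ε walk d0:H0 -> H0
  add 221.112.0.0/12 -> H0 at depth 12
  lookup 91.241.98.142: bits 0 walk d0:H0→d1:- -> H0
  add 218.246.64.0/20 -> H2 at depth 20
  lookup 56.246.62.116: bits 00 walk d0:H0→d1:-→d2:- -> H0
  del 0.0.0.0/0 (clear depth 0)
  add 221.0.0.0/9 -> H2 at depth 9
  lookup 85.44.108.67: bits 0 walk d0:-→d1:- -> no-route
  add 0.0.0.0/0 -> H2 at depth 0
  lookup 218.246.65.6: bits 11011010111101100100 walk d0:H2→d1:-→d2:-→d3:-→d4:-→d5:-→d6:-→d7:-→d8:-→d9:-→d10:-→d11:-→d12:-→d13:-→d14:-→d15:-→d16:-→d17:-→d18:-→d19:-→d20:H2 -> H2
  lookup 13.5.83.26: bits 0000110100000101010100110001 walk d0:H2→d1:-→d2:-→d3:-→d4:-→d5:-→d6:-→d7:-→d8:-→d9:-→d10:-→d11:-→d12:-→d13:-→d14:-→d15:-→d16:-→d17:-→d18:-→d19:-→d20:-→d21:-→d22:-→d23:-→d24:-→d25:-→d26:-→d27:-→d28:H1 -> H1
  add 218.246.64.0/20 -> H2 at depth 20
  del 221.112.0.0/12 (clear depth 12)
  lookup 13.5.83.20: bits 0000110100000101010100110001 walk d0:H2→d1:-→d2:-→d3:-→d4:-→d5:-→d6:-→d7:-→d8:-→d9:-→d10:-→d11:-→d12:-→d13:-→d14:-→d15:-→d16:-→d17:-→d18:-→d19:-→d20:-→d21:-→d22:-→d23:-→d24:-→d25:-→d26:-→d27:-→d28:H1 -> H1
  lookup 13.5.83.30: bits 0000110100000101010100110001 walk d0:H2→d1:-→d2:-→d3:-→d4:-→d5:-→d6:-→d7:-→d8:-→d9:-→d10:-→d11:-→d12:-→d13:-→d14:-→d15:-→d16:-→d17:-→d18:-→d19:-→d20:-→d21:-→d22:-→d23:-→d24:-→d25:-→d26:-→d27:-→d28:H1 -> H1
  add 172.191.102.198/31 -> H2 at depth 31
  add 221.124.0.0/16 -> H0 at depth 16
  add 13.0.0.0/12 -> H0 at depth 12
  add 172.191.0.0/16 -> H2 at depth 16
  lookup 172.191.3.53: bits 10101100101111110 walk d0:H2→d1:-→d2:-→d3:-→d4:-→d5:-→d6:-→d7:-→d8:-→d9:-→d10:-→d11:-→d12:-→d13:-→d14:-→d15:-→d16:H2→d17:- -> H2
  add 13.0.0.0/8 -> H0 at depth 8

== LOOKUPS ==
["H0","H0","H0","no-route","H2","H1","H1","H1","H2"]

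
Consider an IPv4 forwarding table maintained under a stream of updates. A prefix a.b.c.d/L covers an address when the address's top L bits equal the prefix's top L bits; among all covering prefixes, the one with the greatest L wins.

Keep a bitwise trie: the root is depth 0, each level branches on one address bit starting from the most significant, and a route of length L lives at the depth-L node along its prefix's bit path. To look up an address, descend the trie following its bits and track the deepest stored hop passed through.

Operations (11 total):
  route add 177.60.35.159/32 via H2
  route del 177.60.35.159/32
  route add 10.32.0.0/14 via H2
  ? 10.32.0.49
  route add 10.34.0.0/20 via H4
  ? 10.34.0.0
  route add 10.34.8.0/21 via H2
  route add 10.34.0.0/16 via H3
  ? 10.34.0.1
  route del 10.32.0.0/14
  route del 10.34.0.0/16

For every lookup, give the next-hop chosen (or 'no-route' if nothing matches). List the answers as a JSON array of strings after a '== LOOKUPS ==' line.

Trace:
  add 177.60.35.159/32 -> H2 at depth 32
  - 177.60.35.159/32 clear@32
  add 10.32.0.0/14 -> H2 at depth 14
  Q 10.32.0.49: descend 00001010001000 ; hops seen [H2] ; pick H2
  add 10.34.0.0/20 -> H4 at depth 20
  Q 10.34.0.0: descend 00001010001000100000 ; hops seen [H2,H4] ; pick H4
  add 10.34.8.0/21 -> H2 at depth 21
  add 10.34.0.0/16 -> H3 at depth 16
  Q 10.34.0.1: descend 00001010001000100000 ; hops seen [H2,H3,H4] ; pick H4
  - 10.32.0.0/14 clear@14
  - 10.34.0.0/16 clear@16

== LOOKUPS ==
["H2","H4","H4"]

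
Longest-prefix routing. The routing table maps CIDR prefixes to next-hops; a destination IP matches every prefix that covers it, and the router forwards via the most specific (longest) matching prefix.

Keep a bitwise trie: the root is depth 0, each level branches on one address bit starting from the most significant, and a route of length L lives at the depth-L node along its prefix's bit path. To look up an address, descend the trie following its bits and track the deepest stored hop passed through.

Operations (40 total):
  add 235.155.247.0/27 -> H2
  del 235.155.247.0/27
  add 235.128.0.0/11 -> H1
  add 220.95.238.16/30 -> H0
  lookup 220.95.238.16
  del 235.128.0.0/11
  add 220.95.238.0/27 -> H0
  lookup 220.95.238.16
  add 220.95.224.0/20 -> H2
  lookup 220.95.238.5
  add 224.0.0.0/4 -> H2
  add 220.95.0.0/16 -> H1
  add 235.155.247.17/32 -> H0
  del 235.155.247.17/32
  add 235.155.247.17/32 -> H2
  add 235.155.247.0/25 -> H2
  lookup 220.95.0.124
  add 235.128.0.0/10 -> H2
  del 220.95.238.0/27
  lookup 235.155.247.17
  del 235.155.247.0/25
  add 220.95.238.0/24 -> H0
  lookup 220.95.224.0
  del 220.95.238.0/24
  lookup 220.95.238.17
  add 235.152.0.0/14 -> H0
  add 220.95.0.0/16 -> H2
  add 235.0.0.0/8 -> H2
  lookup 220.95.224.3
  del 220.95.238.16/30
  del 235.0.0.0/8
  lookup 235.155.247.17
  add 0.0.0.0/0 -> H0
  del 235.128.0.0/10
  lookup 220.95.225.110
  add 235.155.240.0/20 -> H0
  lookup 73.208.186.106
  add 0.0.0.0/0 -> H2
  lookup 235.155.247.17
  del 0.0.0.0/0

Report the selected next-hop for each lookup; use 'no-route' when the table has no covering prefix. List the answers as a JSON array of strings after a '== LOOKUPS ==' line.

Trace:
  add 235.155.247.0/27 -> H2 at depth 27
  del 235.155.247.0/27 (clear depth 27)
  add 235.128.0.0/11 -> H1 at depth 11
  add 220.95.238.16/30 -> H0 at depth 30
  lookup 220.95.238.16: bits 110111000101111111101110000100 walk d0:-→d1:-→d2:-→d3:-→d4:-→d5:-→d6:-→d7:-→d8:-→d9:-→d10:-→d11:-→d12:-→d13:-→d14:-→d15:-→d16:-→d17:-→d18:-→d19:-→d20:-→d21:-→d22:-→d23:-→d24:-→d25:-→d26:-→d27:-→d28:-→d29:-→d30:H0 -> H0
  del 235.128.0.0/11 (clear depth 11)
  add 220.95.238.0/27 -> H0 at depth 27
  lookup 220.95.238.16: bits 110111000101111111101110000100 walk d0:-→d1:-→d2:-→d3:-→d4:-→d5:-→d6:-→d7:-→d8:-→d9:-→d10:-→d11:-→d12:-→d13:-→d14:-→d15:-→d16:-→d17:-→d18:-→d19:-→d20:-→d21:-→d22:-→d23:-→d24:-→d25:-→d26:-→d27:H0→d28:-→d29:-→d30:H0 -> H0
  add 220.95.224.0/20 -> H2 at depth 20
  lookup 220.95.238.5: bits 110111000101111111101110000 walk d0:-→d1:-→d2:-→d3:-→d4:-→d5:-→d6:-→d7:-→d8:-→d9:-→d10:-→d11:-→d12:-→d13:-→d14:-→d15:-→d16:-→d17:-→d18:-→d19:-→d20:H2→d21:-→d22:-→d23:-→d24:-→d25:-→d26:-→d27:H0 -> H0
  add 224.0.0.0/4 -> H2 at depth 4
  add 220.95.0.0/16 -> H1 at depth 16
  add 235.155.247.17/32 -> H0 at depth 32
  del 235.155.247.17/32 (clear depth 32)
  add 235.155.247.17/32 -> H2 at depth 32
  add 235.155.247.0/25 -> H2 at depth 25
  lookup 220.95.0.124: bits 1101110001011111 walk d0:-→d1:-→d2:-→d3:-→d4:-→d5:-→d6:-→d7:-→d8:-→d9:-→d10:-→d11:-→d12:-→d13:-→d14:-→d15:-→d16:H1 -> H1
  add 235.128.0.0/10 -> H2 at depth 10
  del 220.95.238.0/27 (clear depth 27)
  lookup 235.155.247.17: bits 11101011100110111111011100010001 walk d0:-→d1:-→d2:-→d3:-→d4:H2→d5:-→d6:-→d7:-→d8:-→d9:-→d10:H2→d11:-→d12:-→d13:-→d14:-→d15:-→d16:-→d17:-→d18:-→d19:-→d20:-→d21:-→d22:-→d23:-→d24:-→d25:H2→d26:-→d27:-→d28:-→d29:-→d30:-→d31:-→d32:H2 -> H2
  del 235.155.247.0/25 (clear depth 25)
  add 220.95.238.0/24 -> H0 at depth 24
  lookup 220.95.224.0: bits 11011100010111111110 walk d0:-→d1:-→d2:-→d3:-→d4:-→d5:-→d6:-→d7:-→d8:-→d9:-→d10:-→d11:-→d12:-→d13:-→d14:-→d15:-→d16:H1→d17:-→d18:-→d19:-→d20:H2 -> H2
  del 220.95.238.0/24 (clear depth 24)
  lookup 220.95.238.17: bits 110111000101111111101110000100 walk d0:-→d1:-→d2:-→d3:-→d4:-→d5:-→d6:-→d7:-→d8:-→d9:-→d10:-→d11:-→d12:-→d13:-→d14:-→d15:-→d16:H1→d17:-→d18:-→d19:-→d20:H2→d21:-→d22:-→d23:-→d24:-→d25:-→d26:-→d27:-→d28:-→d29:-→d30:H0 -> H0
  add 235.152.0.0/14 -> H0 at depth 14
  add 220.95.0.0/16 -> H2 at depth 16
  add 235.0.0.0/8 -> H2 at depth 8
  lookup 220.95.224.3: bits 11011100010111111110 walk d0:-→d1:-→d2:-→d3:-→d4:-→d5:-→d6:-→d7:-→d8:-→d9:-→d10:-→d11:-→d12:-→d13:-→d14:-→d15:-→d16:H2→d17:-→d18:-→d19:-→d20:H2 -> H2
  del 220.95.238.16/30 (clear depth 30)
  del 235.0.0.0/8 (clear depth 8)
  lookup 235.155.247.17: bits 11101011100110111111011100010001 walk d0:-→d1:-→d2:-→d3:-→d4:H2→d5:-→d6:-→d7:-→d8:-→d9:-→d10:H2→d11:-→d12:-→d13:-→d14:H0→d15:-→d16:-→d17:-→d18:-→d19:-→d20:-→d21:-→d22:-→d23:-→d24:-→d25:-→d26:-→d27:-→d28:-→d29:-→d30:-→d31:-→d32:H2 -> H2
  add 0.0.0.0/0 -> H0 at depth 0
  del 235.128.0.0/10 (clear depth 10)
  lookup 220.95.225.110: bits 11011100010111111110 walk d0:H0→d1:-→d2:-→d3:-→d4:-→d5:-→d6:-→d7:-→d8:-→d9:-→d10:-→d11:-→d12:-→d13:-→d14:-→d15:-→d16:H2→d17:-→d18:-→d19:-→d20:H2 -> H2
  add 235.155.240.0/20 -> H0 at depth 20
  lookup 73.208.186.106: bits ε walk d0:H0 -> H0
  add 0.0.0.0/0 -> H2 at depth 0
  lookup 235.155.247.17: bits 11101011100110111111011100010001 walk d0:H2→d1:-→d2:-→d3:-→d4:H2→d5:-→d6:-→d7:-→d8:-→d9:-→d10:-→d11:-→d12:-→d13:-→d14:H0→d15:-→d16:-→d17:-→d18:-→d19:-→d20:H0→d21:-→d22:-→d23:-→d24:-→d25:-→d26:-→d27:-→d28:-→d29:-→d30:-→d31:-→d32:H2 -> H2
  del 0.0.0.0/0 (clear depth 0)

== LOOKUPS ==
["H0","H0","H0","H1","H2","H2","H0","H2","H2","H2","H0","H2"]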